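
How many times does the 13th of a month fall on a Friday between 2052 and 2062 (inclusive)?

Friday-the-13ths by year:
2052: Sep, Dec
2053: Jun
2054: Feb, Mar, Nov
2055: Aug
2056: Oct
2057: Apr, Jul
2058: Sep, Dec
2059: Jun
2060: Feb, Aug
2061: May
2062: Jan, Oct

18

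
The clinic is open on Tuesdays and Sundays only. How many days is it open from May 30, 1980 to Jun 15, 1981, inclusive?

109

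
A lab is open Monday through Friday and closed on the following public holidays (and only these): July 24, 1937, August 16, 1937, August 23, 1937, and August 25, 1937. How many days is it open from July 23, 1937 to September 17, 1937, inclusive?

38 business days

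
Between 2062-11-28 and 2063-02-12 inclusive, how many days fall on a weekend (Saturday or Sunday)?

2062-11-28 is a Tuesday.
From 2062-11-28 to 2063-02-12 is 77 days inclusive.
77 = 7 × 11, so the span is exactly 11 full weeks.
Each full week contributes 2 weekend days (Sat, Sun): 11 × 2 = 22.

22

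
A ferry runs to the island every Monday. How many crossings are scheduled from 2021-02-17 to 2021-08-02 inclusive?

2021-02-17 is a Wednesday.
That's 167 days from start to end, counting both.
167 = 7 × 23 + 6, so there are 23 full weeks plus 6 extra days.
Each full week contributes one Monday: 23 so far.
The 6 extra days are Wed, Thu, Fri, Sat, Sun, Mon — 1 of them qualifies.
Total: 23 + 1 = 24.

24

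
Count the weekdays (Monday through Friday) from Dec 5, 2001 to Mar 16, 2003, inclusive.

333 weekdays

Dec 5, 2001 is a Wednesday.
From Dec 5, 2001 to Mar 16, 2003 is 467 days inclusive.
467 = 7 × 66 + 5, so there are 66 full weeks plus 5 extra days.
Each full week contributes 5 weekdays (Mon–Fri): 66 × 5 = 330.
The 5 extra days are Wednesday, Thursday, Friday, Saturday, Sunday — 3 of them qualify.
Total: 330 + 3 = 333.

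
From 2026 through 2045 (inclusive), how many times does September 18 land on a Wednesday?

Day of week of September 18 in each year:
2026: Fri, 2027: Sat, 2028: Mon, 2029: Tue, 2030: Wed ✓, 2031: Thu, 2032: Sat, 2033: Sun, 2034: Mon, 2035: Tue, 2036: Thu, 2037: Fri, 2038: Sat, 2039: Sun, 2040: Tue, 2041: Wed ✓, 2042: Thu, 2043: Fri, 2044: Sun, 2045: Mon
Wednesdays: 2030, 2041.

2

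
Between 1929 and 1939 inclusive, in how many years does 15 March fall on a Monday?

1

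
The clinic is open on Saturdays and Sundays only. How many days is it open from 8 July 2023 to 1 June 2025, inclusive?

8 July 2023 is a Saturday.
That's 695 days from start to end, counting both.
695 = 7 × 99 + 2, so there are 99 full weeks plus 2 extra days.
Each full week contributes 2 days from the set (Sat, Sun): 99 × 2 = 198.
The 2 extra days are Saturday, Sunday — 2 of them qualify.
Total: 198 + 2 = 200.

200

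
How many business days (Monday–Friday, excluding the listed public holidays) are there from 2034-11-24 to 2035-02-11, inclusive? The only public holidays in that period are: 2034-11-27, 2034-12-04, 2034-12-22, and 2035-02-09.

52 business days

2034-11-24 is a Friday.
The range spans 80 days (inclusive of both endpoints).
80 = 7 × 11 + 3, so there are 11 full weeks plus 3 extra days.
Each full week contributes 5 weekdays (Mon–Fri): 11 × 5 = 55.
The 3 extra days are Fri, Sat, Sun — 1 of them qualifies.
Total: 55 + 1 = 56.
Holidays: 2034-11-27 (Mon); 2034-12-04 (Mon); 2034-12-22 (Fri); 2035-02-09 (Fri).
All 4 holidays fall on weekdays, so subtract 4.
Business days: 56 − 4 = 52.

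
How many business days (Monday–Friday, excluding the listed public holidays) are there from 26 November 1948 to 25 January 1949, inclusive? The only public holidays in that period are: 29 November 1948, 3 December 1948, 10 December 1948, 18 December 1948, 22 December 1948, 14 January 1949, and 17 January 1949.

26 November 1948 is a Friday.
That's 61 days from start to end, counting both.
61 = 7 × 8 + 5, so there are 8 full weeks plus 5 extra days.
Each full week contributes 5 weekdays (Mon–Fri): 8 × 5 = 40.
The 5 extra days are Fri, Sat, Sun, Mon, Tue — 3 of them qualify.
Total: 40 + 3 = 43.
Holidays: 29 November 1948 (Mon); 3 December 1948 (Fri); 10 December 1948 (Fri); 18 December 1948 (Sat); 22 December 1948 (Wed); 14 January 1949 (Fri); 17 January 1949 (Mon).
6 of the 7 holidays fall on weekdays; the rest are weekends and were already excluded.
Business days: 43 − 6 = 37.

37 business days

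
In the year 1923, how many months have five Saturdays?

4

A month has five Saturdays exactly when Saturday falls within its first (length − 28) days.
Jan: 31 days, starts Mon → 5 of Mon, Tue, Wed
Feb: 28 days, starts Thu → 5 of (none)
Mar: 31 days, starts Thu → 5 of Thu, Fri, Sat ✓
Apr: 30 days, starts Sun → 5 of Sun, Mon
May: 31 days, starts Tue → 5 of Tue, Wed, Thu
Jun: 30 days, starts Fri → 5 of Fri, Sat ✓
Jul: 31 days, starts Sun → 5 of Sun, Mon, Tue
Aug: 31 days, starts Wed → 5 of Wed, Thu, Fri
Sep: 30 days, starts Sat → 5 of Sat, Sun ✓
Oct: 31 days, starts Mon → 5 of Mon, Tue, Wed
Nov: 30 days, starts Thu → 5 of Thu, Fri
Dec: 31 days, starts Sat → 5 of Sat, Sun, Mon ✓
Months with five Saturdays: Mar, Jun, Sep, Dec.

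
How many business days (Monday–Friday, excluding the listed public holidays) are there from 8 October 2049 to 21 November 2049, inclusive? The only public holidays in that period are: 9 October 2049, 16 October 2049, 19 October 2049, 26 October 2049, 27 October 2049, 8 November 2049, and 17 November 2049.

8 October 2049 is a Friday.
That's 45 days from start to end, counting both.
45 = 7 × 6 + 3, so there are 6 full weeks plus 3 extra days.
Each full week contributes 5 weekdays (Mon–Fri): 6 × 5 = 30.
The 3 extra days are Friday, Saturday, Sunday — 1 of them qualifies.
Total: 30 + 1 = 31.
Holidays: 9 October 2049 (Sat); 16 October 2049 (Sat); 19 October 2049 (Tue); 26 October 2049 (Tue); 27 October 2049 (Wed); 8 November 2049 (Mon); 17 November 2049 (Wed).
5 of the 7 holidays fall on weekdays; the rest are weekends and were already excluded.
Business days: 31 − 5 = 26.

26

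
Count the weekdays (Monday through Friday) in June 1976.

22

1 June 1976 is a Tuesday.
From 1 June 1976 to 30 June 1976 is 30 days inclusive.
30 = 7 × 4 + 2, so there are 4 full weeks plus 2 extra days.
Each full week contributes 5 weekdays (Mon–Fri): 4 × 5 = 20.
The 2 extra days are Tue, Wed — 2 of them qualify.
Total: 20 + 2 = 22.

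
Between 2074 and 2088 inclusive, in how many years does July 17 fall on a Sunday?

1

Day of week of July 17 in each year:
2074: Tue, 2075: Wed, 2076: Fri, 2077: Sat, 2078: Sun ✓, 2079: Mon, 2080: Wed, 2081: Thu, 2082: Fri, 2083: Sat, 2084: Mon, 2085: Tue, 2086: Wed, 2087: Thu, 2088: Sat
Sundays: 2078.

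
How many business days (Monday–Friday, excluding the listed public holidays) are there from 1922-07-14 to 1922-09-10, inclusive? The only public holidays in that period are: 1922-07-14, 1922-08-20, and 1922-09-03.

40

1922-07-14 is a Friday.
The range spans 59 days (inclusive of both endpoints).
59 = 7 × 8 + 3, so there are 8 full weeks plus 3 extra days.
Each full week contributes 5 weekdays (Mon–Fri): 8 × 5 = 40.
The 3 extra days are Fri, Sat, Sun — 1 of them qualifies.
Total: 40 + 1 = 41.
Holidays: 1922-07-14 (Fri); 1922-08-20 (Sun); 1922-09-03 (Sun).
1 of the 3 holidays fall on weekdays; the rest are weekends and were already excluded.
Business days: 41 − 1 = 40.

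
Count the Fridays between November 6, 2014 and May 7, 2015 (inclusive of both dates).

26 Fridays

November 6, 2014 is a Thursday.
From November 6, 2014 to May 7, 2015 is 183 days inclusive.
183 = 7 × 26 + 1, so there are 26 full weeks plus 1 extra day.
Each full week contributes one Friday: 26 so far.
The 1 extra day is Thursday — none qualify.
Total: 26 + 0 = 26.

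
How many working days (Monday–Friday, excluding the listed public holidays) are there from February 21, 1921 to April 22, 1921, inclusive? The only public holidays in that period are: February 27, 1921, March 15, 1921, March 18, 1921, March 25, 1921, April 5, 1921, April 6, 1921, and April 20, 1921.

39

February 21, 1921 is a Monday.
That's 61 days from start to end, counting both.
61 = 7 × 8 + 5, so there are 8 full weeks plus 5 extra days.
Each full week contributes 5 weekdays (Mon–Fri): 8 × 5 = 40.
The 5 extra days are Monday, Tuesday, Wednesday, Thursday, Friday — 5 of them qualify.
Total: 40 + 5 = 45.
Holidays: February 27, 1921 (Sun); March 15, 1921 (Tue); March 18, 1921 (Fri); March 25, 1921 (Fri); April 5, 1921 (Tue); April 6, 1921 (Wed); April 20, 1921 (Wed).
6 of the 7 holidays fall on weekdays; the rest are weekends and were already excluded.
Business days: 45 − 6 = 39.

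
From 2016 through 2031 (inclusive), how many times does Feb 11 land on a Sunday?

3

Day of week of February 11 in each year:
2016: Thu, 2017: Sat, 2018: Sun ✓, 2019: Mon, 2020: Tue, 2021: Thu, 2022: Fri, 2023: Sat, 2024: Sun ✓, 2025: Tue, 2026: Wed, 2027: Thu, 2028: Fri, 2029: Sun ✓, 2030: Mon, 2031: Tue
Sundays: 2018, 2024, 2029.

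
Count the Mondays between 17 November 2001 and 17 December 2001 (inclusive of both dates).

17 November 2001 is a Saturday.
That's 31 days from start to end, counting both.
31 = 7 × 4 + 3, so there are 4 full weeks plus 3 extra days.
Each full week contributes one Monday: 4 so far.
The 3 extra days are Sat, Sun, Mon — 1 of them qualifies.
Total: 4 + 1 = 5.

5 Mondays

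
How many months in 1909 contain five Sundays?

A month has five Sundays exactly when Sunday falls within its first (length − 28) days.
Jan: 31 days, starts Fri → 5 of Fri, Sat, Sun ✓
Feb: 28 days, starts Mon → 5 of (none)
Mar: 31 days, starts Mon → 5 of Mon, Tue, Wed
Apr: 30 days, starts Thu → 5 of Thu, Fri
May: 31 days, starts Sat → 5 of Sat, Sun, Mon ✓
Jun: 30 days, starts Tue → 5 of Tue, Wed
Jul: 31 days, starts Thu → 5 of Thu, Fri, Sat
Aug: 31 days, starts Sun → 5 of Sun, Mon, Tue ✓
Sep: 30 days, starts Wed → 5 of Wed, Thu
Oct: 31 days, starts Fri → 5 of Fri, Sat, Sun ✓
Nov: 30 days, starts Mon → 5 of Mon, Tue
Dec: 31 days, starts Wed → 5 of Wed, Thu, Fri
Months with five Sundays: Jan, May, Aug, Oct.

4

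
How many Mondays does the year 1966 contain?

January 1, 1966 is a Saturday.
From January 1, 1966 to December 31, 1966 is 365 days inclusive.
365 = 7 × 52 + 1, so there are 52 full weeks plus 1 extra day.
Each full week contributes one Monday: 52 so far.
The 1 extra day is Saturday — none qualify.
Total: 52 + 0 = 52.

52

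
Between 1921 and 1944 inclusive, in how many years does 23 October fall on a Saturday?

3

Day of week of October 23 in each year:
1921: Sun, 1922: Mon, 1923: Tue, 1924: Thu, 1925: Fri, 1926: Sat ✓, 1927: Sun, 1928: Tue, 1929: Wed, 1930: Thu, 1931: Fri, 1932: Sun, 1933: Mon, 1934: Tue, 1935: Wed, 1936: Fri, 1937: Sat ✓, 1938: Sun, 1939: Mon, 1940: Wed, 1941: Thu, 1942: Fri, 1943: Sat ✓, 1944: Mon
Saturdays: 1926, 1937, 1943.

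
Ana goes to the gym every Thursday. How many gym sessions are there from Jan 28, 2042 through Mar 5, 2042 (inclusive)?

5

Jan 28, 2042 is a Tuesday.
From Jan 28, 2042 to Mar 5, 2042 is 37 days inclusive.
37 = 7 × 5 + 2, so there are 5 full weeks plus 2 extra days.
Each full week contributes one Thursday: 5 so far.
The 2 extra days are Tue, Wed — none qualify.
Total: 5 + 0 = 5.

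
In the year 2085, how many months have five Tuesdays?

A month has five Tuesdays exactly when Tuesday falls within its first (length − 28) days.
Jan: 31 days, starts Mon → 5 of Mon, Tue, Wed ✓
Feb: 28 days, starts Thu → 5 of (none)
Mar: 31 days, starts Thu → 5 of Thu, Fri, Sat
Apr: 30 days, starts Sun → 5 of Sun, Mon
May: 31 days, starts Tue → 5 of Tue, Wed, Thu ✓
Jun: 30 days, starts Fri → 5 of Fri, Sat
Jul: 31 days, starts Sun → 5 of Sun, Mon, Tue ✓
Aug: 31 days, starts Wed → 5 of Wed, Thu, Fri
Sep: 30 days, starts Sat → 5 of Sat, Sun
Oct: 31 days, starts Mon → 5 of Mon, Tue, Wed ✓
Nov: 30 days, starts Thu → 5 of Thu, Fri
Dec: 31 days, starts Sat → 5 of Sat, Sun, Mon
Months with five Tuesdays: Jan, May, Jul, Oct.

4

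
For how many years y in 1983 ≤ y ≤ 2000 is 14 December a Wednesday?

3

Day of week of December 14 in each year:
1983: Wed ✓, 1984: Fri, 1985: Sat, 1986: Sun, 1987: Mon, 1988: Wed ✓, 1989: Thu, 1990: Fri, 1991: Sat, 1992: Mon, 1993: Tue, 1994: Wed ✓, 1995: Thu, 1996: Sat, 1997: Sun, 1998: Mon, 1999: Tue, 2000: Thu
Wednesdays: 1983, 1988, 1994.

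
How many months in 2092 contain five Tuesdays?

A month has five Tuesdays exactly when Tuesday falls within its first (length − 28) days.
Jan: 31 days, starts Tue → 5 of Tue, Wed, Thu ✓
Feb: 29 days, starts Fri → 5 of Fri
Mar: 31 days, starts Sat → 5 of Sat, Sun, Mon
Apr: 30 days, starts Tue → 5 of Tue, Wed ✓
May: 31 days, starts Thu → 5 of Thu, Fri, Sat
Jun: 30 days, starts Sun → 5 of Sun, Mon
Jul: 31 days, starts Tue → 5 of Tue, Wed, Thu ✓
Aug: 31 days, starts Fri → 5 of Fri, Sat, Sun
Sep: 30 days, starts Mon → 5 of Mon, Tue ✓
Oct: 31 days, starts Wed → 5 of Wed, Thu, Fri
Nov: 30 days, starts Sat → 5 of Sat, Sun
Dec: 31 days, starts Mon → 5 of Mon, Tue, Wed ✓
Months with five Tuesdays: Jan, Apr, Jul, Sep, Dec.

5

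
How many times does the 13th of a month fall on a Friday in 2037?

The 13th falls on a Friday when the month's 13th has weekday Fri.
Jan 13 is Tue; Feb 13 is Fri ✓; Mar 13 is Fri ✓; Apr 13 is Mon; May 13 is Wed; Jun 13 is Sat; Jul 13 is Mon; Aug 13 is Thu; Sep 13 is Sun; Oct 13 is Tue; Nov 13 is Fri ✓; Dec 13 is Sun.
Friday the 13ths: Feb, Mar, Nov.

3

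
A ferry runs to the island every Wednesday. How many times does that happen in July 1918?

5

1918-07-01 is a Monday.
That's 31 days from start to end, counting both.
31 = 7 × 4 + 3, so there are 4 full weeks plus 3 extra days.
Each full week contributes one Wednesday: 4 so far.
The 3 extra days are Monday, Tuesday, Wednesday — 1 of them qualifies.
Total: 4 + 1 = 5.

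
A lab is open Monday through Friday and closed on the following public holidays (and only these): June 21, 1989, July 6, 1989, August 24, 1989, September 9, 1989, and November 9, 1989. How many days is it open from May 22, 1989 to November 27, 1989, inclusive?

132

May 22, 1989 is a Monday.
That's 190 days from start to end, counting both.
190 = 7 × 27 + 1, so there are 27 full weeks plus 1 extra day.
Each full week contributes 5 weekdays (Mon–Fri): 27 × 5 = 135.
The 1 extra day is Mon — 1 of them qualifies.
Total: 135 + 1 = 136.
Holidays: June 21, 1989 (Wed); July 6, 1989 (Thu); August 24, 1989 (Thu); September 9, 1989 (Sat); November 9, 1989 (Thu).
4 of the 5 holidays fall on weekdays; the rest are weekends and were already excluded.
Business days: 136 − 4 = 132.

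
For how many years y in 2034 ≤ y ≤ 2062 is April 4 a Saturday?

4

Day of week of April 4 in each year:
2034: Tue, 2035: Wed, 2036: Fri, 2037: Sat ✓, 2038: Sun, 2039: Mon, 2040: Wed, 2041: Thu, 2042: Fri, 2043: Sat ✓, 2044: Mon, 2045: Tue, 2046: Wed, 2047: Thu, 2048: Sat ✓, 2049: Sun, 2050: Mon, 2051: Tue, 2052: Thu, 2053: Fri, 2054: Sat ✓, 2055: Sun, 2056: Tue, 2057: Wed, 2058: Thu, 2059: Fri, 2060: Sun, 2061: Mon, 2062: Tue
Saturdays: 2037, 2043, 2048, 2054.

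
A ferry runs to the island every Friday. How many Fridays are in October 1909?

5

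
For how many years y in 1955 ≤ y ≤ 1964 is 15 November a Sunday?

Day of week of November 15 in each year:
1955: Tue, 1956: Thu, 1957: Fri, 1958: Sat, 1959: Sun ✓, 1960: Tue, 1961: Wed, 1962: Thu, 1963: Fri, 1964: Sun ✓
Sundays: 1959, 1964.

2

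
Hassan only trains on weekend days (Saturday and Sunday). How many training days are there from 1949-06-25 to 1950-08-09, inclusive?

118

1949-06-25 is a Saturday.
That's 411 days from start to end, counting both.
411 = 7 × 58 + 5, so there are 58 full weeks plus 5 extra days.
Each full week contributes 2 weekend days (Sat, Sun): 58 × 2 = 116.
The 5 extra days are Saturday, Sunday, Monday, Tuesday, Wednesday — 2 of them qualify.
Total: 116 + 2 = 118.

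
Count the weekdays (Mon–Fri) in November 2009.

21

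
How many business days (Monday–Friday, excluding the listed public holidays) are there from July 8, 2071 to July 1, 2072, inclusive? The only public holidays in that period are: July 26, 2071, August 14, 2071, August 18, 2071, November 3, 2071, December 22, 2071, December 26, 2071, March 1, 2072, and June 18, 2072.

July 8, 2071 is a Wednesday.
That's 360 days from start to end, counting both.
360 = 7 × 51 + 3, so there are 51 full weeks plus 3 extra days.
Each full week contributes 5 weekdays (Mon–Fri): 51 × 5 = 255.
The 3 extra days are Wed, Thu, Fri — 3 of them qualify.
Total: 255 + 3 = 258.
Holidays: July 26, 2071 (Sun); August 14, 2071 (Fri); August 18, 2071 (Tue); November 3, 2071 (Tue); December 22, 2071 (Tue); December 26, 2071 (Sat); March 1, 2072 (Tue); June 18, 2072 (Sat).
5 of the 8 holidays fall on weekdays; the rest are weekends and were already excluded.
Business days: 258 − 5 = 253.

253 business days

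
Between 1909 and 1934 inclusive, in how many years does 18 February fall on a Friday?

4

Day of week of February 18 in each year:
1909: Thu, 1910: Fri ✓, 1911: Sat, 1912: Sun, 1913: Tue, 1914: Wed, 1915: Thu, 1916: Fri ✓, 1917: Sun, 1918: Mon, 1919: Tue, 1920: Wed, 1921: Fri ✓, 1922: Sat, 1923: Sun, 1924: Mon, 1925: Wed, 1926: Thu, 1927: Fri ✓, 1928: Sat, 1929: Mon, 1930: Tue, 1931: Wed, 1932: Thu, 1933: Sat, 1934: Sun
Fridays: 1910, 1916, 1921, 1927.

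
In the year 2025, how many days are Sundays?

2025-01-01 is a Wednesday.
That's 365 days from start to end, counting both.
365 = 7 × 52 + 1, so there are 52 full weeks plus 1 extra day.
Each full week contributes one Sunday: 52 so far.
The 1 extra day is Wed — none qualify.
Total: 52 + 0 = 52.

52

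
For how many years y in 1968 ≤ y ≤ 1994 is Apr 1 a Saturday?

Day of week of April 1 in each year:
1968: Mon, 1969: Tue, 1970: Wed, 1971: Thu, 1972: Sat ✓, 1973: Sun, 1974: Mon, 1975: Tue, 1976: Thu, 1977: Fri, 1978: Sat ✓, 1979: Sun, 1980: Tue, 1981: Wed, 1982: Thu, 1983: Fri, 1984: Sun, 1985: Mon, 1986: Tue, 1987: Wed, 1988: Fri, 1989: Sat ✓, 1990: Sun, 1991: Mon, 1992: Wed, 1993: Thu, 1994: Fri
Saturdays: 1972, 1978, 1989.

3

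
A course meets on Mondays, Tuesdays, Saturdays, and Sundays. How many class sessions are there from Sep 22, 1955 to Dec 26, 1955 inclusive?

Sep 22, 1955 is a Thursday.
That's 96 days from start to end, counting both.
96 = 7 × 13 + 5, so there are 13 full weeks plus 5 extra days.
Each full week contributes 4 days from the set (Mon, Tue, Sat, Sun): 13 × 4 = 52.
The 5 extra days are Thu, Fri, Sat, Sun, Mon — 3 of them qualify.
Total: 52 + 3 = 55.

55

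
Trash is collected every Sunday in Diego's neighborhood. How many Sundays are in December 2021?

Dec 1, 2021 is a Wednesday.
From Dec 1, 2021 to Dec 31, 2021 is 31 days inclusive.
31 = 7 × 4 + 3, so there are 4 full weeks plus 3 extra days.
Each full week contributes one Sunday: 4 so far.
The 3 extra days are Wed, Thu, Fri — none qualify.
Total: 4 + 0 = 4.

4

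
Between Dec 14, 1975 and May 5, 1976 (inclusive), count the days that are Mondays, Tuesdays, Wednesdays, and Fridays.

83

Dec 14, 1975 is a Sunday.
The range spans 144 days (inclusive of both endpoints).
144 = 7 × 20 + 4, so there are 20 full weeks plus 4 extra days.
Each full week contributes 4 days from the set (Mon, Tue, Wed, Fri): 20 × 4 = 80.
The 4 extra days are Sun, Mon, Tue, Wed — 3 of them qualify.
Total: 80 + 3 = 83.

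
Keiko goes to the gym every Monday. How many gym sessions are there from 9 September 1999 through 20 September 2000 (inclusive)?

9 September 1999 is a Thursday.
That's 378 days from start to end, counting both.
378 = 7 × 54, so the span is exactly 54 full weeks.
Each full week contributes one Monday: 54 so far.

54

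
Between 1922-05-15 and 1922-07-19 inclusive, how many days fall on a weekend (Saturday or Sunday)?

18

1922-05-15 is a Monday.
From 1922-05-15 to 1922-07-19 is 66 days inclusive.
66 = 7 × 9 + 3, so there are 9 full weeks plus 3 extra days.
Each full week contributes 2 weekend days (Sat, Sun): 9 × 2 = 18.
The 3 extra days are Mon, Tue, Wed — none qualify.
Total: 18 + 0 = 18.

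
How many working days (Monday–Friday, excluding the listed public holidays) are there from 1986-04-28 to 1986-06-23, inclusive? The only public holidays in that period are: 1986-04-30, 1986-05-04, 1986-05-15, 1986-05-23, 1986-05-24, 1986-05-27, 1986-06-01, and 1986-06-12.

36

1986-04-28 is a Monday.
From 1986-04-28 to 1986-06-23 is 57 days inclusive.
57 = 7 × 8 + 1, so there are 8 full weeks plus 1 extra day.
Each full week contributes 5 weekdays (Mon–Fri): 8 × 5 = 40.
The 1 extra day is Monday — 1 of them qualifies.
Total: 40 + 1 = 41.
Holidays: 1986-04-30 (Wed); 1986-05-04 (Sun); 1986-05-15 (Thu); 1986-05-23 (Fri); 1986-05-24 (Sat); 1986-05-27 (Tue); 1986-06-01 (Sun); 1986-06-12 (Thu).
5 of the 8 holidays fall on weekdays; the rest are weekends and were already excluded.
Business days: 41 − 5 = 36.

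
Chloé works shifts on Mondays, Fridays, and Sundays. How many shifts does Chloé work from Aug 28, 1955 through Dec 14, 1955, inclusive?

Aug 28, 1955 is a Sunday.
That's 109 days from start to end, counting both.
109 = 7 × 15 + 4, so there are 15 full weeks plus 4 extra days.
Each full week contributes 3 days from the set (Mon, Fri, Sun): 15 × 3 = 45.
The 4 extra days are Sun, Mon, Tue, Wed — 2 of them qualify.
Total: 45 + 2 = 47.

47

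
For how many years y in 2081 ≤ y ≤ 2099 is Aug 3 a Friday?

Day of week of August 3 in each year:
2081: Sun, 2082: Mon, 2083: Tue, 2084: Thu, 2085: Fri ✓, 2086: Sat, 2087: Sun, 2088: Tue, 2089: Wed, 2090: Thu, 2091: Fri ✓, 2092: Sun, 2093: Mon, 2094: Tue, 2095: Wed, 2096: Fri ✓, 2097: Sat, 2098: Sun, 2099: Mon
Fridays: 2085, 2091, 2096.

3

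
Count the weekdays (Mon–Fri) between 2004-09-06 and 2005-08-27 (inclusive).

255 weekdays

2004-09-06 is a Monday.
That's 356 days from start to end, counting both.
356 = 7 × 50 + 6, so there are 50 full weeks plus 6 extra days.
Each full week contributes 5 weekdays (Mon–Fri): 50 × 5 = 250.
The 6 extra days are Monday, Tuesday, Wednesday, Thursday, Friday, Saturday — 5 of them qualify.
Total: 250 + 5 = 255.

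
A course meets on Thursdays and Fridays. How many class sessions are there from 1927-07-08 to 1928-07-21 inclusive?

1927-07-08 is a Friday.
From 1927-07-08 to 1928-07-21 is 380 days inclusive.
380 = 7 × 54 + 2, so there are 54 full weeks plus 2 extra days.
Each full week contributes 2 days from the set (Thu, Fri): 54 × 2 = 108.
The 2 extra days are Fri, Sat — 1 of them qualifies.
Total: 108 + 1 = 109.

109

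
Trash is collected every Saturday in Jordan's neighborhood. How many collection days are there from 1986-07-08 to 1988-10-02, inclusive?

117

1986-07-08 is a Tuesday.
From 1986-07-08 to 1988-10-02 is 818 days inclusive.
818 = 7 × 116 + 6, so there are 116 full weeks plus 6 extra days.
Each full week contributes one Saturday: 116 so far.
The 6 extra days are Tue, Wed, Thu, Fri, Sat, Sun — 1 of them qualifies.
Total: 116 + 1 = 117.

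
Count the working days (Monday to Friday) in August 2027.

22 weekdays

Aug 1, 2027 is a Sunday.
The range spans 31 days (inclusive of both endpoints).
31 = 7 × 4 + 3, so there are 4 full weeks plus 3 extra days.
Each full week contributes 5 weekdays (Mon–Fri): 4 × 5 = 20.
The 3 extra days are Sun, Mon, Tue — 2 of them qualify.
Total: 20 + 2 = 22.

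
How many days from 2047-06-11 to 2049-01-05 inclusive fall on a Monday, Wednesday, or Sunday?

246

2047-06-11 is a Tuesday.
From 2047-06-11 to 2049-01-05 is 575 days inclusive.
575 = 7 × 82 + 1, so there are 82 full weeks plus 1 extra day.
Each full week contributes 3 days from the set (Mon, Wed, Sun): 82 × 3 = 246.
The 1 extra day is Tue — none qualify.
Total: 246 + 0 = 246.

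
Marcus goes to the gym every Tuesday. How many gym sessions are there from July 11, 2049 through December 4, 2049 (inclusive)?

21 Tuesdays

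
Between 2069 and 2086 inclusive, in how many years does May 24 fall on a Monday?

2

Day of week of May 24 in each year:
2069: Fri, 2070: Sat, 2071: Sun, 2072: Tue, 2073: Wed, 2074: Thu, 2075: Fri, 2076: Sun, 2077: Mon ✓, 2078: Tue, 2079: Wed, 2080: Fri, 2081: Sat, 2082: Sun, 2083: Mon ✓, 2084: Wed, 2085: Thu, 2086: Fri
Mondays: 2077, 2083.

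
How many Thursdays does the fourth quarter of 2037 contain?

14

October 1, 2037 is a Thursday.
The range spans 92 days (inclusive of both endpoints).
92 = 7 × 13 + 1, so there are 13 full weeks plus 1 extra day.
Each full week contributes one Thursday: 13 so far.
The 1 extra day is Thursday — 1 of them qualifies.
Total: 13 + 1 = 14.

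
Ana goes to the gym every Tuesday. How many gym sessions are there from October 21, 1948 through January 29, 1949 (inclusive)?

14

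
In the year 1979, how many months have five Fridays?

A month has five Fridays exactly when Friday falls within its first (length − 28) days.
Jan: 31 days, starts Mon → 5 of Mon, Tue, Wed
Feb: 28 days, starts Thu → 5 of (none)
Mar: 31 days, starts Thu → 5 of Thu, Fri, Sat ✓
Apr: 30 days, starts Sun → 5 of Sun, Mon
May: 31 days, starts Tue → 5 of Tue, Wed, Thu
Jun: 30 days, starts Fri → 5 of Fri, Sat ✓
Jul: 31 days, starts Sun → 5 of Sun, Mon, Tue
Aug: 31 days, starts Wed → 5 of Wed, Thu, Fri ✓
Sep: 30 days, starts Sat → 5 of Sat, Sun
Oct: 31 days, starts Mon → 5 of Mon, Tue, Wed
Nov: 30 days, starts Thu → 5 of Thu, Fri ✓
Dec: 31 days, starts Sat → 5 of Sat, Sun, Mon
Months with five Fridays: Mar, Jun, Aug, Nov.

4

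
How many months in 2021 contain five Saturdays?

4

A month has five Saturdays exactly when Saturday falls within its first (length − 28) days.
Jan: 31 days, starts Fri → 5 of Fri, Sat, Sun ✓
Feb: 28 days, starts Mon → 5 of (none)
Mar: 31 days, starts Mon → 5 of Mon, Tue, Wed
Apr: 30 days, starts Thu → 5 of Thu, Fri
May: 31 days, starts Sat → 5 of Sat, Sun, Mon ✓
Jun: 30 days, starts Tue → 5 of Tue, Wed
Jul: 31 days, starts Thu → 5 of Thu, Fri, Sat ✓
Aug: 31 days, starts Sun → 5 of Sun, Mon, Tue
Sep: 30 days, starts Wed → 5 of Wed, Thu
Oct: 31 days, starts Fri → 5 of Fri, Sat, Sun ✓
Nov: 30 days, starts Mon → 5 of Mon, Tue
Dec: 31 days, starts Wed → 5 of Wed, Thu, Fri
Months with five Saturdays: Jan, May, Jul, Oct.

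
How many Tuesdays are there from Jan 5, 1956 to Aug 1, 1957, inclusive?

82

Jan 5, 1956 is a Thursday.
From Jan 5, 1956 to Aug 1, 1957 is 575 days inclusive.
575 = 7 × 82 + 1, so there are 82 full weeks plus 1 extra day.
Each full week contributes one Tuesday: 82 so far.
The 1 extra day is Thursday — none qualify.
Total: 82 + 0 = 82.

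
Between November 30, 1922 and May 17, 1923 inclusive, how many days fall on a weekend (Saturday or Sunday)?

48

November 30, 1922 is a Thursday.
From November 30, 1922 to May 17, 1923 is 169 days inclusive.
169 = 7 × 24 + 1, so there are 24 full weeks plus 1 extra day.
Each full week contributes 2 weekend days (Sat, Sun): 24 × 2 = 48.
The 1 extra day is Thursday — none qualify.
Total: 48 + 0 = 48.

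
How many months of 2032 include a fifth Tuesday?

A month has five Tuesdays exactly when Tuesday falls within its first (length − 28) days.
Jan: 31 days, starts Thu → 5 of Thu, Fri, Sat
Feb: 29 days, starts Sun → 5 of Sun
Mar: 31 days, starts Mon → 5 of Mon, Tue, Wed ✓
Apr: 30 days, starts Thu → 5 of Thu, Fri
May: 31 days, starts Sat → 5 of Sat, Sun, Mon
Jun: 30 days, starts Tue → 5 of Tue, Wed ✓
Jul: 31 days, starts Thu → 5 of Thu, Fri, Sat
Aug: 31 days, starts Sun → 5 of Sun, Mon, Tue ✓
Sep: 30 days, starts Wed → 5 of Wed, Thu
Oct: 31 days, starts Fri → 5 of Fri, Sat, Sun
Nov: 30 days, starts Mon → 5 of Mon, Tue ✓
Dec: 31 days, starts Wed → 5 of Wed, Thu, Fri
Months with five Tuesdays: Mar, Jun, Aug, Nov.

4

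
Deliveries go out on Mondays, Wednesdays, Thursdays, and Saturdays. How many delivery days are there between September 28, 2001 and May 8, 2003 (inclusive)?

September 28, 2001 is a Friday.
From September 28, 2001 to May 8, 2003 is 588 days inclusive.
588 = 7 × 84, so the span is exactly 84 full weeks.
Each full week contributes 4 days from the set (Mon, Wed, Thu, Sat): 84 × 4 = 336.

336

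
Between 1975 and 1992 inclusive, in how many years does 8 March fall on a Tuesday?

Day of week of March 8 in each year:
1975: Sat, 1976: Mon, 1977: Tue ✓, 1978: Wed, 1979: Thu, 1980: Sat, 1981: Sun, 1982: Mon, 1983: Tue ✓, 1984: Thu, 1985: Fri, 1986: Sat, 1987: Sun, 1988: Tue ✓, 1989: Wed, 1990: Thu, 1991: Fri, 1992: Sun
Tuesdays: 1977, 1983, 1988.

3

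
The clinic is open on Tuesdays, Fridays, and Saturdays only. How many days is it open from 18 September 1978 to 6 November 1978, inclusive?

18 September 1978 is a Monday.
From 18 September 1978 to 6 November 1978 is 50 days inclusive.
50 = 7 × 7 + 1, so there are 7 full weeks plus 1 extra day.
Each full week contributes 3 days from the set (Tue, Fri, Sat): 7 × 3 = 21.
The 1 extra day is Mon — none qualify.
Total: 21 + 0 = 21.

21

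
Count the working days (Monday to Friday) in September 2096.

Sep 1, 2096 is a Saturday.
The range spans 30 days (inclusive of both endpoints).
30 = 7 × 4 + 2, so there are 4 full weeks plus 2 extra days.
Each full week contributes 5 weekdays (Mon–Fri): 4 × 5 = 20.
The 2 extra days are Saturday, Sunday — none qualify.
Total: 20 + 0 = 20.

20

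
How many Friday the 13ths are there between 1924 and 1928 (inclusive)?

9

Friday-the-13ths by year:
1924: Jun
1925: Feb, Mar, Nov
1926: Aug
1927: May
1928: Jan, Apr, Jul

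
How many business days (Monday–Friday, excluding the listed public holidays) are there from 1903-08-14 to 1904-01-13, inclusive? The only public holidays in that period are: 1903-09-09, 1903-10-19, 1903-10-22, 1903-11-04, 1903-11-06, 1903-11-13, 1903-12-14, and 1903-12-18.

1903-08-14 is a Friday.
The range spans 153 days (inclusive of both endpoints).
153 = 7 × 21 + 6, so there are 21 full weeks plus 6 extra days.
Each full week contributes 5 weekdays (Mon–Fri): 21 × 5 = 105.
The 6 extra days are Friday, Saturday, Sunday, Monday, Tuesday, Wednesday — 4 of them qualify.
Total: 105 + 4 = 109.
Holidays: 1903-09-09 (Wed); 1903-10-19 (Mon); 1903-10-22 (Thu); 1903-11-04 (Wed); 1903-11-06 (Fri); 1903-11-13 (Fri); 1903-12-14 (Mon); 1903-12-18 (Fri).
All 8 holidays fall on weekdays, so subtract 8.
Business days: 109 − 8 = 101.

101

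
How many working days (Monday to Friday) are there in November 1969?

November 1, 1969 is a Saturday.
From November 1, 1969 to November 30, 1969 is 30 days inclusive.
30 = 7 × 4 + 2, so there are 4 full weeks plus 2 extra days.
Each full week contributes 5 weekdays (Mon–Fri): 4 × 5 = 20.
The 2 extra days are Sat, Sun — none qualify.
Total: 20 + 0 = 20.

20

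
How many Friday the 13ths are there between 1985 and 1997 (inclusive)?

22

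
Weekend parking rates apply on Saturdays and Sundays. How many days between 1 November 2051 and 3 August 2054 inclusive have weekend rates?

288

1 November 2051 is a Wednesday.
That's 1007 days from start to end, counting both.
1007 = 7 × 143 + 6, so there are 143 full weeks plus 6 extra days.
Each full week contributes 2 weekend days (Sat, Sun): 143 × 2 = 286.
The 6 extra days are Wednesday, Thursday, Friday, Saturday, Sunday, Monday — 2 of them qualify.
Total: 286 + 2 = 288.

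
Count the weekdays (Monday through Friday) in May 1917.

23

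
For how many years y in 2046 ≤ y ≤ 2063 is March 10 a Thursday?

2

Day of week of March 10 in each year:
2046: Sat, 2047: Sun, 2048: Tue, 2049: Wed, 2050: Thu ✓, 2051: Fri, 2052: Sun, 2053: Mon, 2054: Tue, 2055: Wed, 2056: Fri, 2057: Sat, 2058: Sun, 2059: Mon, 2060: Wed, 2061: Thu ✓, 2062: Fri, 2063: Sat
Thursdays: 2050, 2061.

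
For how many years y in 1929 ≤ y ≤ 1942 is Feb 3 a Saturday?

2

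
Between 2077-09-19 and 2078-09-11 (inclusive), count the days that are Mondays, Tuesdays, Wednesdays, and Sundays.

205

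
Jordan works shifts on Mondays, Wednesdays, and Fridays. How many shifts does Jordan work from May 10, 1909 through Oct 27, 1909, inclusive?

74

May 10, 1909 is a Monday.
The range spans 171 days (inclusive of both endpoints).
171 = 7 × 24 + 3, so there are 24 full weeks plus 3 extra days.
Each full week contributes 3 days from the set (Mon, Wed, Fri): 24 × 3 = 72.
The 3 extra days are Monday, Tuesday, Wednesday — 2 of them qualify.
Total: 72 + 2 = 74.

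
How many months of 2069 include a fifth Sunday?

A month has five Sundays exactly when Sunday falls within its first (length − 28) days.
Jan: 31 days, starts Tue → 5 of Tue, Wed, Thu
Feb: 28 days, starts Fri → 5 of (none)
Mar: 31 days, starts Fri → 5 of Fri, Sat, Sun ✓
Apr: 30 days, starts Mon → 5 of Mon, Tue
May: 31 days, starts Wed → 5 of Wed, Thu, Fri
Jun: 30 days, starts Sat → 5 of Sat, Sun ✓
Jul: 31 days, starts Mon → 5 of Mon, Tue, Wed
Aug: 31 days, starts Thu → 5 of Thu, Fri, Sat
Sep: 30 days, starts Sun → 5 of Sun, Mon ✓
Oct: 31 days, starts Tue → 5 of Tue, Wed, Thu
Nov: 30 days, starts Fri → 5 of Fri, Sat
Dec: 31 days, starts Sun → 5 of Sun, Mon, Tue ✓
Months with five Sundays: Mar, Jun, Sep, Dec.

4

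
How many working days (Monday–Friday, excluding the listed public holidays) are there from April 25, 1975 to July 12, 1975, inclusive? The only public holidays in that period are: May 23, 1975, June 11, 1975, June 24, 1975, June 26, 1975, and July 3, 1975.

April 25, 1975 is a Friday.
The range spans 79 days (inclusive of both endpoints).
79 = 7 × 11 + 2, so there are 11 full weeks plus 2 extra days.
Each full week contributes 5 weekdays (Mon–Fri): 11 × 5 = 55.
The 2 extra days are Friday, Saturday — 1 of them qualifies.
Total: 55 + 1 = 56.
Holidays: May 23, 1975 (Fri); June 11, 1975 (Wed); June 24, 1975 (Tue); June 26, 1975 (Thu); July 3, 1975 (Thu).
All 5 holidays fall on weekdays, so subtract 5.
Business days: 56 − 5 = 51.

51 working days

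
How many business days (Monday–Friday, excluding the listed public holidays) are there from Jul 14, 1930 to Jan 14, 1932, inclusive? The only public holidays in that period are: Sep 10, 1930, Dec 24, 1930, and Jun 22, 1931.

391

Jul 14, 1930 is a Monday.
From Jul 14, 1930 to Jan 14, 1932 is 550 days inclusive.
550 = 7 × 78 + 4, so there are 78 full weeks plus 4 extra days.
Each full week contributes 5 weekdays (Mon–Fri): 78 × 5 = 390.
The 4 extra days are Monday, Tuesday, Wednesday, Thursday — 4 of them qualify.
Total: 390 + 4 = 394.
Holidays: Sep 10, 1930 (Wed); Dec 24, 1930 (Wed); Jun 22, 1931 (Mon).
All 3 holidays fall on weekdays, so subtract 3.
Business days: 394 − 3 = 391.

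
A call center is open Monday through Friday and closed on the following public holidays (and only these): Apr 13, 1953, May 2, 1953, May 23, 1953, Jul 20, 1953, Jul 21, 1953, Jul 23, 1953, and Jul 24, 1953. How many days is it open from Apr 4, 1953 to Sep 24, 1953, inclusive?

Apr 4, 1953 is a Saturday.
The range spans 174 days (inclusive of both endpoints).
174 = 7 × 24 + 6, so there are 24 full weeks plus 6 extra days.
Each full week contributes 5 weekdays (Mon–Fri): 24 × 5 = 120.
The 6 extra days are Saturday, Sunday, Monday, Tuesday, Wednesday, Thursday — 4 of them qualify.
Total: 120 + 4 = 124.
Holidays: Apr 13, 1953 (Mon); May 2, 1953 (Sat); May 23, 1953 (Sat); Jul 20, 1953 (Mon); Jul 21, 1953 (Tue); Jul 23, 1953 (Thu); Jul 24, 1953 (Fri).
5 of the 7 holidays fall on weekdays; the rest are weekends and were already excluded.
Business days: 124 − 5 = 119.

119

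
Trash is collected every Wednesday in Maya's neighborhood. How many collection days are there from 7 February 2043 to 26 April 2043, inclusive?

7 February 2043 is a Saturday.
That's 79 days from start to end, counting both.
79 = 7 × 11 + 2, so there are 11 full weeks plus 2 extra days.
Each full week contributes one Wednesday: 11 so far.
The 2 extra days are Saturday, Sunday — none qualify.
Total: 11 + 0 = 11.

11 Wednesdays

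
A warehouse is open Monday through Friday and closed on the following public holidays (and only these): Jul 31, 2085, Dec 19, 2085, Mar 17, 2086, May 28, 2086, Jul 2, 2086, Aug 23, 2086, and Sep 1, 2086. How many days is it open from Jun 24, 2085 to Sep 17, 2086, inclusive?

317 working days

Jun 24, 2085 is a Sunday.
The range spans 451 days (inclusive of both endpoints).
451 = 7 × 64 + 3, so there are 64 full weeks plus 3 extra days.
Each full week contributes 5 weekdays (Mon–Fri): 64 × 5 = 320.
The 3 extra days are Sun, Mon, Tue — 2 of them qualify.
Total: 320 + 2 = 322.
Holidays: Jul 31, 2085 (Tue); Dec 19, 2085 (Wed); Mar 17, 2086 (Sun); May 28, 2086 (Tue); Jul 2, 2086 (Tue); Aug 23, 2086 (Fri); Sep 1, 2086 (Sun).
5 of the 7 holidays fall on weekdays; the rest are weekends and were already excluded.
Business days: 322 − 5 = 317.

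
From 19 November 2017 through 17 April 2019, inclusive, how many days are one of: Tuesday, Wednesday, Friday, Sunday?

295

19 November 2017 is a Sunday.
That's 515 days from start to end, counting both.
515 = 7 × 73 + 4, so there are 73 full weeks plus 4 extra days.
Each full week contributes 4 days from the set (Tue, Wed, Fri, Sun): 73 × 4 = 292.
The 4 extra days are Sun, Mon, Tue, Wed — 3 of them qualify.
Total: 292 + 3 = 295.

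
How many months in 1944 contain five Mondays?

4

A month has five Mondays exactly when Monday falls within its first (length − 28) days.
Jan: 31 days, starts Sat → 5 of Sat, Sun, Mon ✓
Feb: 29 days, starts Tue → 5 of Tue
Mar: 31 days, starts Wed → 5 of Wed, Thu, Fri
Apr: 30 days, starts Sat → 5 of Sat, Sun
May: 31 days, starts Mon → 5 of Mon, Tue, Wed ✓
Jun: 30 days, starts Thu → 5 of Thu, Fri
Jul: 31 days, starts Sat → 5 of Sat, Sun, Mon ✓
Aug: 31 days, starts Tue → 5 of Tue, Wed, Thu
Sep: 30 days, starts Fri → 5 of Fri, Sat
Oct: 31 days, starts Sun → 5 of Sun, Mon, Tue ✓
Nov: 30 days, starts Wed → 5 of Wed, Thu
Dec: 31 days, starts Fri → 5 of Fri, Sat, Sun
Months with five Mondays: Jan, May, Jul, Oct.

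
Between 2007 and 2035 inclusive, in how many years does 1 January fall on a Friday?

Day of week of January 1 in each year:
2007: Mon, 2008: Tue, 2009: Thu, 2010: Fri ✓, 2011: Sat, 2012: Sun, 2013: Tue, 2014: Wed, 2015: Thu, 2016: Fri ✓, 2017: Sun, 2018: Mon, 2019: Tue, 2020: Wed, 2021: Fri ✓, 2022: Sat, 2023: Sun, 2024: Mon, 2025: Wed, 2026: Thu, 2027: Fri ✓, 2028: Sat, 2029: Mon, 2030: Tue, 2031: Wed, 2032: Thu, 2033: Sat, 2034: Sun, 2035: Mon
Fridays: 2010, 2016, 2021, 2027.

4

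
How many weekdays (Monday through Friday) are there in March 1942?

22 weekdays

March 1, 1942 is a Sunday.
The range spans 31 days (inclusive of both endpoints).
31 = 7 × 4 + 3, so there are 4 full weeks plus 3 extra days.
Each full week contributes 5 weekdays (Mon–Fri): 4 × 5 = 20.
The 3 extra days are Sun, Mon, Tue — 2 of them qualify.
Total: 20 + 2 = 22.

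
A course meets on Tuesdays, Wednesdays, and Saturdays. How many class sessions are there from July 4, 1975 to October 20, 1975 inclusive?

46

July 4, 1975 is a Friday.
From July 4, 1975 to October 20, 1975 is 109 days inclusive.
109 = 7 × 15 + 4, so there are 15 full weeks plus 4 extra days.
Each full week contributes 3 days from the set (Tue, Wed, Sat): 15 × 3 = 45.
The 4 extra days are Fri, Sat, Sun, Mon — 1 of them qualifies.
Total: 45 + 1 = 46.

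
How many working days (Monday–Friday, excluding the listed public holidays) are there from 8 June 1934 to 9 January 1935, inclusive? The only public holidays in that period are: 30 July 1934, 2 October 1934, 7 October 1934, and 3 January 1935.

8 June 1934 is a Friday.
From 8 June 1934 to 9 January 1935 is 216 days inclusive.
216 = 7 × 30 + 6, so there are 30 full weeks plus 6 extra days.
Each full week contributes 5 weekdays (Mon–Fri): 30 × 5 = 150.
The 6 extra days are Friday, Saturday, Sunday, Monday, Tuesday, Wednesday — 4 of them qualify.
Total: 150 + 4 = 154.
Holidays: 30 July 1934 (Mon); 2 October 1934 (Tue); 7 October 1934 (Sun); 3 January 1935 (Thu).
3 of the 4 holidays fall on weekdays; the rest are weekends and were already excluded.
Business days: 154 − 3 = 151.

151 working days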